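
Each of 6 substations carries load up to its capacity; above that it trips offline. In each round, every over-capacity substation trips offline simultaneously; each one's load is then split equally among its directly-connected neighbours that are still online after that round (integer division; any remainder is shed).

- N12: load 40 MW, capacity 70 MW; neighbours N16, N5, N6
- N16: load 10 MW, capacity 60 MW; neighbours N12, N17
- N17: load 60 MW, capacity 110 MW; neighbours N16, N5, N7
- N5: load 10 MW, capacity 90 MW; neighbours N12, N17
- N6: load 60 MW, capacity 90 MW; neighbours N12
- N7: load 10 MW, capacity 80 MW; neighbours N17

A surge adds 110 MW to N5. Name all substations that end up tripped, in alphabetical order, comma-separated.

Round 1 — N5 at 120 > 90. N5 trips offline.
  N5 sheds 120 MW to N12, N17: 60 each.
    N12: 40+60 = 100 > 70
    N17: 60+60 = 120 > 110
Round 2 — N12, N17 trip offline.
  N12 sheds 100 MW to N16, N6: 50 each.
    N16: 10+50 = 60 ≤ 60
    N6: 60+50 = 110 > 90
  N17 sheds 120 MW to N16, N7: 60 each.
    N16: 60+60 = 120 > 60
    N7: 10+60 = 70 ≤ 80
Round 3 — N16, N6 trip offline.
  N16 sheds 120 MW: no online neighbours, lost.
  N6 sheds 110 MW: no online neighbours, lost.
No further trips.

N12, N16, N17, N5, N6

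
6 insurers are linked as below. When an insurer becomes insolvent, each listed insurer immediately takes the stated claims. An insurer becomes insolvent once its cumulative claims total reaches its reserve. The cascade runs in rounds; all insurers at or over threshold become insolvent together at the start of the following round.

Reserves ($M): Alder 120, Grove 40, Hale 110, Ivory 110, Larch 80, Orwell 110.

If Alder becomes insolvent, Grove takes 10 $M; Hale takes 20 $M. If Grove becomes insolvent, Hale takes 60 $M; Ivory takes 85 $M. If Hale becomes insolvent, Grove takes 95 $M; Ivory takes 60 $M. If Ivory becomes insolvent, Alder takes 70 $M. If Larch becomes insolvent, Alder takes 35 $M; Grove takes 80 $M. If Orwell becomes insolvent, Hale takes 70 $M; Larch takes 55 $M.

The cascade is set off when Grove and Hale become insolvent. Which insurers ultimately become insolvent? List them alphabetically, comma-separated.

Grove, Hale, Ivory

Round 1 — Grove, Hale become insolvent (initial).
  Ivory: +85+60 → 145 ≥ 110
Round 2 — Ivory becomes insolvent.
  Alder: +70 → 70 < 120
No further insolvencies.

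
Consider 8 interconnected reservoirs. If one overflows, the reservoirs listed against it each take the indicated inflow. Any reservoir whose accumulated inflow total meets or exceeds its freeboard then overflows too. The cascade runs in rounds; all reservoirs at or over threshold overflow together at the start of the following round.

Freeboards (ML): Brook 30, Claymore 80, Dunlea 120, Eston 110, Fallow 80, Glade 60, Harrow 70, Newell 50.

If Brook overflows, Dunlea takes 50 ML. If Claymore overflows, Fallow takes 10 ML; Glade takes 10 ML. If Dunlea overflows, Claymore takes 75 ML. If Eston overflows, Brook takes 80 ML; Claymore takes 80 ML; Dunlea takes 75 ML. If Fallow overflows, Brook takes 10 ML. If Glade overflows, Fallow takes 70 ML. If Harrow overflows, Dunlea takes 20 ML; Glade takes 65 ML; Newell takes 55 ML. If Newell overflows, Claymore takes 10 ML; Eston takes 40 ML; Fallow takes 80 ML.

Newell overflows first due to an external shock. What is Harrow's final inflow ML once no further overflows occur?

0

Round 1 — Newell overflows (initial).
  Claymore: +10 → 10 < 80
  Eston: +40 → 40 < 110
  Fallow: +80 → 80 ≥ 80
Round 2 — Fallow overflows.
  Brook: +10 → 10 < 30
No further overflows.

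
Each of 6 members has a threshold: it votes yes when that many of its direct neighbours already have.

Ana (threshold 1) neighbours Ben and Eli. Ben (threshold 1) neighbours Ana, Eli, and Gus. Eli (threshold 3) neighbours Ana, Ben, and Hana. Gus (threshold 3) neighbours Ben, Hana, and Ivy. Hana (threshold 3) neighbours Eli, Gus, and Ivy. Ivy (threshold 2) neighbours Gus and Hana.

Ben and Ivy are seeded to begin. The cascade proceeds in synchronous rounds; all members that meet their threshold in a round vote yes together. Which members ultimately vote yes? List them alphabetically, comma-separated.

Round 1 — Ben, Ivy vote yes (initial).
Round 2 — checking thresholds:
  Ana: 1 of 2 neighbours ≥ 1, votes yes.
  Eli: 1 of 3 neighbours < 3, below threshold.
  Gus: 2 of 3 neighbours < 3, below threshold.
  Hana: 1 of 3 neighbours < 3, below threshold.
Round 3 — no new yes votes; cascade stops.

Ana, Ben, Ivy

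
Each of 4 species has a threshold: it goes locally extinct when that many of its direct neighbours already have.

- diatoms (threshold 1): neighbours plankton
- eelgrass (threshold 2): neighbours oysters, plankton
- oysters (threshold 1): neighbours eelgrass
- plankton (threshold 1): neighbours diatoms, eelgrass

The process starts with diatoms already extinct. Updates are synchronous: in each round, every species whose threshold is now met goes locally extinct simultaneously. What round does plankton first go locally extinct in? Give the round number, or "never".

Round 1 — diatoms goes locally extinct (initial).
Round 2 — checking thresholds:
  plankton: 1 of 2 neighbours ≥ 1, goes locally extinct.
Round 3 — no new extinctions; cascade stops.

2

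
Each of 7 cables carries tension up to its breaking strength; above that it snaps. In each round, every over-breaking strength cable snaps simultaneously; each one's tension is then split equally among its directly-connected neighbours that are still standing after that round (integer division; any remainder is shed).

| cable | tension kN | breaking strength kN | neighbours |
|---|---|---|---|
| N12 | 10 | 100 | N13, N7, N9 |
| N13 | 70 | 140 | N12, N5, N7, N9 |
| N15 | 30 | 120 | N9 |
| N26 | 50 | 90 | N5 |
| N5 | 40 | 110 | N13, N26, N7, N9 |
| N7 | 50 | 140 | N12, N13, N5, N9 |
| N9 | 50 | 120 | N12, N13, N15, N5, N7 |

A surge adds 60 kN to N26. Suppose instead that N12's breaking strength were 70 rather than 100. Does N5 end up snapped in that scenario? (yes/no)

yes

With N12's breaking strength at 70:
Round 1 — N26 at 110 > 90. N26 snaps.
  N26 sheds 110 kN to N5: 110 each.
    N5: 40+110 = 150 > 110
Round 2 — N5 snaps.
  N5 sheds 150 kN to N13, N7, N9: 50 each.
    N13: 70+50 = 120 ≤ 140
    N7: 50+50 = 100 ≤ 140
    N9: 50+50 = 100 ≤ 120
No further breaks.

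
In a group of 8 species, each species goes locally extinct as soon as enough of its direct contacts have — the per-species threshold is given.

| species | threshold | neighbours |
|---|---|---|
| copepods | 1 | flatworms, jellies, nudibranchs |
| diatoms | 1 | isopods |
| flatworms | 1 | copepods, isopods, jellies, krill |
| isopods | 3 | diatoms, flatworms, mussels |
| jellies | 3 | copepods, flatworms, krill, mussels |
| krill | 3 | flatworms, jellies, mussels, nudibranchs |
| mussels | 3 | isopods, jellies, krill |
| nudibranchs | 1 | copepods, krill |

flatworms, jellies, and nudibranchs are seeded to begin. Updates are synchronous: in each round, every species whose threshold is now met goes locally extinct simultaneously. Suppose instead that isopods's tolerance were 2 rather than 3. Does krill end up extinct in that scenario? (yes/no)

With isopods's tolerance at 2:
Round 1 — flatworms, jellies, nudibranchs go locally extinct (initial).
Round 2 — checking thresholds:
  copepods: 3 of 3 neighbours ≥ 1, goes locally extinct.
  isopods: 1 of 3 neighbours < 2, below threshold.
  krill: 3 of 4 neighbours ≥ 3, goes locally extinct.
  mussels: 1 of 3 neighbours < 3, below threshold.
Round 3 — no new extinctions; cascade stops.

yes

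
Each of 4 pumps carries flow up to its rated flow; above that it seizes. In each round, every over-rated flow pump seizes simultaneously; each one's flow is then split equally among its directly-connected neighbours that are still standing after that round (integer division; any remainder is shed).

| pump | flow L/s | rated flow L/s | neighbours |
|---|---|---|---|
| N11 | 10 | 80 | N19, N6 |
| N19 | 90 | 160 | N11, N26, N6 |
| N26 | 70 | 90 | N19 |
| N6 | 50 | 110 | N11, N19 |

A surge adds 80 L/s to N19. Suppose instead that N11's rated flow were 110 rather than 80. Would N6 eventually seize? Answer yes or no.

With N11's rated flow at 110:
Round 1 — N19 at 170 > 160. N19 seizes.
  N19 sheds 170 L/s to N11, N26, N6: 56 each (2 lost).
    N11: 10+56 = 66 ≤ 110
    N26: 70+56 = 126 > 90
    N6: 50+56 = 106 ≤ 110
Round 2 — N26 seizes.
  N26 sheds 126 L/s: no online neighbours, lost.
No further seizures.

no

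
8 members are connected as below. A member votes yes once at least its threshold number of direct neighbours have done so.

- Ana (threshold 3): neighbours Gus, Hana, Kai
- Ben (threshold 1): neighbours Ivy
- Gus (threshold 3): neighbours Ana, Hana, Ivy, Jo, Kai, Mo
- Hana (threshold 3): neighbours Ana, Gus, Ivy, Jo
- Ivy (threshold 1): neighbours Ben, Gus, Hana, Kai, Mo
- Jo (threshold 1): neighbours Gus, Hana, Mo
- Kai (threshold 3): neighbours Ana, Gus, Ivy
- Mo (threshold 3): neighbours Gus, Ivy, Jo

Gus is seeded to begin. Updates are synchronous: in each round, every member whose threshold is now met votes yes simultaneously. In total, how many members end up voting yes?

Round 1 — Gus votes yes (initial).
Round 2 — checking thresholds:
  Ana: 1 of 3 neighbours < 3, below threshold.
  Hana: 1 of 4 neighbours < 3, below threshold.
  Ivy: 1 of 5 neighbours ≥ 1, votes yes.
  Jo: 1 of 3 neighbours ≥ 1, votes yes.
  Kai: 1 of 3 neighbours < 3, below threshold.
  Mo: 1 of 3 neighbours < 3, below threshold.
Round 3 — checking thresholds:
  Ana: 1 of 3 neighbours < 3, below threshold.
  Ben: 1 of 1 neighbours ≥ 1, votes yes.
  Hana: 3 of 4 neighbours ≥ 3, votes yes.
  Kai: 2 of 3 neighbours < 3, below threshold.
  Mo: 3 of 3 neighbours ≥ 3, votes yes.
Round 4 — no new yes votes; cascade stops.

6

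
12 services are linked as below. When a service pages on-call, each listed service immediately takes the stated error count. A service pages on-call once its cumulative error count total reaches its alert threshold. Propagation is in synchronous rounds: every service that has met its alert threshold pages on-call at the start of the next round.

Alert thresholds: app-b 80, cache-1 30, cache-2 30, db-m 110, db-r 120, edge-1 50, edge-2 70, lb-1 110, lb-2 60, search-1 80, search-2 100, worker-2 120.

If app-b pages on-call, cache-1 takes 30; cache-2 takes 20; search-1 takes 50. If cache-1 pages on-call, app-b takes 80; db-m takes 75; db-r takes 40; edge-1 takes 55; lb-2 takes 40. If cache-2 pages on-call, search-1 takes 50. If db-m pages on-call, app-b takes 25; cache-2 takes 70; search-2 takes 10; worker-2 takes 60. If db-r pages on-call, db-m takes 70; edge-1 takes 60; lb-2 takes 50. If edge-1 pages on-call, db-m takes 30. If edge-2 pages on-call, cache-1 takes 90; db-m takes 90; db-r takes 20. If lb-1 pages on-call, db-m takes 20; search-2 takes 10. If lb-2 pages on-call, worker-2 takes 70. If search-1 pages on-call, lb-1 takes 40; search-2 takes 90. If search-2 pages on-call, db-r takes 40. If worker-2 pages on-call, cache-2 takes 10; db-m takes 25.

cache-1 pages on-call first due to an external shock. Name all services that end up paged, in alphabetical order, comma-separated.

Round 1 — cache-1 pages on-call (initial).
  app-b: +80 → 80 ≥ 80
  db-m: +75 → 75 < 110
  db-r: +40 → 40 < 120
  edge-1: +55 → 55 ≥ 50
  lb-2: +40 → 40 < 60
Round 2 — app-b, edge-1 page on-call.
  cache-2: +20 → 20 < 30
  db-m: +30 → 105 < 110
  search-1: +50 → 50 < 80
No further pages.

app-b, cache-1, edge-1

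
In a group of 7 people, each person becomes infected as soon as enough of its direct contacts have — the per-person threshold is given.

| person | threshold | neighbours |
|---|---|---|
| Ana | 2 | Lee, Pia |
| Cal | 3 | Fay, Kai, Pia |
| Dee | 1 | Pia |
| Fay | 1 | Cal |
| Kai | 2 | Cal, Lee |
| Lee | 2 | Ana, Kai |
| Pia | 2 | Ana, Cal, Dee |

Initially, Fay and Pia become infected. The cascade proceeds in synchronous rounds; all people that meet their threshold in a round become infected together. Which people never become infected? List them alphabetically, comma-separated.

Round 1 — Fay, Pia become infected (initial).
Round 2 — checking thresholds:
  Ana: 1 of 2 neighbours < 2, not yet.
  Cal: 2 of 3 neighbours < 3, not yet.
  Dee: 1 of 1 neighbours ≥ 1, becomes infected.
Round 3 — no new infections; cascade stops.

Ana, Cal, Kai, Lee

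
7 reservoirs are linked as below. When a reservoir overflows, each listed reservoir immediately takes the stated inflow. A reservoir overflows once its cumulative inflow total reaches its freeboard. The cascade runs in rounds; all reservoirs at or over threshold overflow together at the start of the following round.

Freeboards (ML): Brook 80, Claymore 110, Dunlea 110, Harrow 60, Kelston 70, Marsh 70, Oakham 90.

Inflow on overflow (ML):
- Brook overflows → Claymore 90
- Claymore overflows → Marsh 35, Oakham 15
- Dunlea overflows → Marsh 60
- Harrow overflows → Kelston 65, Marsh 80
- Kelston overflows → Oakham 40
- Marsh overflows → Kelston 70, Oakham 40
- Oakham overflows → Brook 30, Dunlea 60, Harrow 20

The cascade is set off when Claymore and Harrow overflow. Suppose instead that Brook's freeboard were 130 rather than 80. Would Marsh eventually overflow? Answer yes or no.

With Brook's freeboard at 130:
Round 1 — Claymore, Harrow overflow (initial).
  Kelston: +65 → 65 < 70
  Marsh: +35+80 → 115 ≥ 70
  Oakham: +15 → 15 < 90
Round 2 — Marsh overflows.
  Kelston: +70 → 135 ≥ 70
  Oakham: +40 → 55 < 90
Round 3 — Kelston overflows.
  Oakham: +40 → 95 ≥ 90
Round 4 — Oakham overflows.
  Brook: +30 → 30 < 130
  Dunlea: +60 → 60 < 110
No further overflows.

yes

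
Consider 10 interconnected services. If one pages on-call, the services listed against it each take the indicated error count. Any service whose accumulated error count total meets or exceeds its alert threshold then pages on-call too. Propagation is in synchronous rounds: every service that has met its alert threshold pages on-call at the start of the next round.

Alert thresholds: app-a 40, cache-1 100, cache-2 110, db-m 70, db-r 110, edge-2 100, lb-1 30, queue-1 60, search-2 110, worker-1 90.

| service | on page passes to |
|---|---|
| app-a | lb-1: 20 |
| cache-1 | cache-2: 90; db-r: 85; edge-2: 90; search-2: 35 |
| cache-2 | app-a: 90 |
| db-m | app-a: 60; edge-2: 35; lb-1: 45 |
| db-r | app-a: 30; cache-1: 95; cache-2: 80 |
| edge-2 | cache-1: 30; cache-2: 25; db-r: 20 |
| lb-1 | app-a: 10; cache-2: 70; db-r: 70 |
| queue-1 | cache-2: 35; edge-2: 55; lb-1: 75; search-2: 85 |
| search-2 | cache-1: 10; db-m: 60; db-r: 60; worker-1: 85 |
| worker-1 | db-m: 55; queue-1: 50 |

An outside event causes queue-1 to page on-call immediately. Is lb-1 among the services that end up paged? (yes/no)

Round 1 — queue-1 pages on-call (initial).
  cache-2: +35 → 35 < 110
  edge-2: +55 → 55 < 100
  lb-1: +75 → 75 ≥ 30
  search-2: +85 → 85 < 110
Round 2 — lb-1 pages on-call.
  app-a: +10 → 10 < 40
  cache-2: +70 → 105 < 110
  db-r: +70 → 70 < 110
No further pages.

yes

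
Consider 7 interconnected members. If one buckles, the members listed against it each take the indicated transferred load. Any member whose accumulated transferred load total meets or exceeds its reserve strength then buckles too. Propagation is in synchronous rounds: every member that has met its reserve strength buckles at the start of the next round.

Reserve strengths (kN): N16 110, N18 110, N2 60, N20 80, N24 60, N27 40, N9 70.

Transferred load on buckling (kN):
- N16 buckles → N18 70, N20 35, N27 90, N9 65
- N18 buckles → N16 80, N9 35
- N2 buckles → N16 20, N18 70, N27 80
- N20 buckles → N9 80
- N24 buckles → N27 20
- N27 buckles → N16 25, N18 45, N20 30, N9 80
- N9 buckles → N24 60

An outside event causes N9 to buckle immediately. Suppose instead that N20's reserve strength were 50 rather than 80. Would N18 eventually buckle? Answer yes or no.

no

With N20's reserve strength at 50:
Round 1 — N9 buckles (initial).
  N24: +60 → 60 ≥ 60
Round 2 — N24 buckles.
  N27: +20 → 20 < 40
No further bucklings.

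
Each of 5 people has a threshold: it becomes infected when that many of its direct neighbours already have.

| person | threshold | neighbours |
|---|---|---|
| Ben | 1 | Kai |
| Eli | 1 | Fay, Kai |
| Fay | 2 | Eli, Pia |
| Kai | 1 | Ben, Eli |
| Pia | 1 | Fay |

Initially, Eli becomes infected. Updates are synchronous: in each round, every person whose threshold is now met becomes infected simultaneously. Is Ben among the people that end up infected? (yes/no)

yes

Round 1 — Eli becomes infected (initial).
Round 2 — checking thresholds:
  Fay: 1 of 2 neighbours < 2, not yet.
  Kai: 1 of 2 neighbours ≥ 1, becomes infected.
Round 3 — checking thresholds:
  Ben: 1 of 1 neighbours ≥ 1, becomes infected.
  Fay: 1 of 2 neighbours < 2, not yet.
Round 4 — no new infections; cascade stops.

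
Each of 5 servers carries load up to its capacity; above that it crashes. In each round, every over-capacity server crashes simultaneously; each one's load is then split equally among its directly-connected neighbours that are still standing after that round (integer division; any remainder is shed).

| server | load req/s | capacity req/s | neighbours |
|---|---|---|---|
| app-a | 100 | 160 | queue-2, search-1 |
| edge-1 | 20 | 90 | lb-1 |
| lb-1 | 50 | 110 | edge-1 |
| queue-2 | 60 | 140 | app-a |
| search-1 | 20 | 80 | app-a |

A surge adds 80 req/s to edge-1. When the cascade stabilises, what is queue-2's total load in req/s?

60

Round 1 — edge-1 at 100 > 90. edge-1 crashes.
  edge-1 sheds 100 req/s to lb-1: 100 each.
    lb-1: 50+100 = 150 > 110
Round 2 — lb-1 crashes.
  lb-1 sheds 150 req/s: no online neighbours, lost.
No further crashes.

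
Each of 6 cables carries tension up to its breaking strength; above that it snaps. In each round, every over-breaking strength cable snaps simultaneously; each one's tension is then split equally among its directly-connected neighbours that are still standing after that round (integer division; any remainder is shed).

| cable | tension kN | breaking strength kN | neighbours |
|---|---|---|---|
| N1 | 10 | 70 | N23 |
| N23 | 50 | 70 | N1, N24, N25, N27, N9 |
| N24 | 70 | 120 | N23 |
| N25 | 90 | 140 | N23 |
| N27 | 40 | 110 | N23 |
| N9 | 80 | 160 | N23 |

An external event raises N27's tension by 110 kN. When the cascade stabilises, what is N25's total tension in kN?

140

Round 1 — N27 at 150 > 110. N27 snaps.
  N27 sheds 150 kN to N23: 150 each.
    N23: 50+150 = 200 > 70
Round 2 — N23 snaps.
  N23 sheds 200 kN to N1, N24, N25, N9: 50 each.
    N1: 10+50 = 60 ≤ 70
    N24: 70+50 = 120 ≤ 120
    N25: 90+50 = 140 ≤ 140
    N9: 80+50 = 130 ≤ 160
No further breaks.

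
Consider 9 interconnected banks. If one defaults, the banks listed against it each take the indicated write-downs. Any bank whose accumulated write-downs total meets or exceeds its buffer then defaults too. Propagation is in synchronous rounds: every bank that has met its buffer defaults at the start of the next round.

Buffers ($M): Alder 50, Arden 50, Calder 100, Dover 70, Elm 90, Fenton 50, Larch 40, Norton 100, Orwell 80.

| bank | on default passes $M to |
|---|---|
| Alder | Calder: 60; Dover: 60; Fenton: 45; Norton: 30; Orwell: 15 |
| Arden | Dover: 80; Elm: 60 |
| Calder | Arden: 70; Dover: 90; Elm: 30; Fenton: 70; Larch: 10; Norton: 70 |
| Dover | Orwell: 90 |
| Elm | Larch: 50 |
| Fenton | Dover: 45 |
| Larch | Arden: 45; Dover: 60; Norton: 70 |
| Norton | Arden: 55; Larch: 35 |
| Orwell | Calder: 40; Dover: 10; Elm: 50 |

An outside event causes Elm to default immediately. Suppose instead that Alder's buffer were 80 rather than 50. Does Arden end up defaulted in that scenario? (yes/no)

no

With Alder's buffer at 80:
Round 1 — Elm defaults (initial).
  Larch: +50 → 50 ≥ 40
Round 2 — Larch defaults.
  Arden: +45 → 45 < 50
  Dover: +60 → 60 < 70
  Norton: +70 → 70 < 100
No further defaults.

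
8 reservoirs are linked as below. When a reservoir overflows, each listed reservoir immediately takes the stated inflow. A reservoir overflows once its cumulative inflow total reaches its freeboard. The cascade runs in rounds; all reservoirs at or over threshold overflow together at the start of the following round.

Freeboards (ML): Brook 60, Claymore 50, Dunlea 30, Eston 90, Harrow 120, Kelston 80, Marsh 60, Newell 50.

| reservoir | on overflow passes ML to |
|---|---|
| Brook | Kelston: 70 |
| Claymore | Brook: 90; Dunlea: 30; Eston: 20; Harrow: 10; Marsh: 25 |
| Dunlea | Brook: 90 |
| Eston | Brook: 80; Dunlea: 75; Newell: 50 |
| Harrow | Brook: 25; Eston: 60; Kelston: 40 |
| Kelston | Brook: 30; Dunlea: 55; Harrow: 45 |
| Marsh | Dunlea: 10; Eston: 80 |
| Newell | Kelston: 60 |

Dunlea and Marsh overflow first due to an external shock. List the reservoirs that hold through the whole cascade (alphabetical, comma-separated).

Round 1 — Dunlea, Marsh overflow (initial).
  Brook: +90 → 90 ≥ 60
  Eston: +80 → 80 < 90
Round 2 — Brook overflows.
  Kelston: +70 → 70 < 80
No further overflows.

Claymore, Eston, Harrow, Kelston, Newell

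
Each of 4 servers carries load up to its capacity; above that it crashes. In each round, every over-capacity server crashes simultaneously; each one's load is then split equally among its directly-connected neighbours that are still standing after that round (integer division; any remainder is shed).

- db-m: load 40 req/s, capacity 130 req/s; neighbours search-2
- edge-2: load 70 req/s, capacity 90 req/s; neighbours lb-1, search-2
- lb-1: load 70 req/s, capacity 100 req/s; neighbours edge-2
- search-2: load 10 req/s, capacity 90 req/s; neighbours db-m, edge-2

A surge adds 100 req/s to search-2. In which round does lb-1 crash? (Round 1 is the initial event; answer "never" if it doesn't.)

3

Round 1 — search-2 at 110 > 90. search-2 crashes.
  search-2 sheds 110 req/s to db-m, edge-2: 55 each.
    db-m: 40+55 = 95 ≤ 130
    edge-2: 70+55 = 125 > 90
Round 2 — edge-2 crashes.
  edge-2 sheds 125 req/s to lb-1: 125 each.
    lb-1: 70+125 = 195 > 100
Round 3 — lb-1 crashes.
  lb-1 sheds 195 req/s: no online neighbours, lost.
No further crashes.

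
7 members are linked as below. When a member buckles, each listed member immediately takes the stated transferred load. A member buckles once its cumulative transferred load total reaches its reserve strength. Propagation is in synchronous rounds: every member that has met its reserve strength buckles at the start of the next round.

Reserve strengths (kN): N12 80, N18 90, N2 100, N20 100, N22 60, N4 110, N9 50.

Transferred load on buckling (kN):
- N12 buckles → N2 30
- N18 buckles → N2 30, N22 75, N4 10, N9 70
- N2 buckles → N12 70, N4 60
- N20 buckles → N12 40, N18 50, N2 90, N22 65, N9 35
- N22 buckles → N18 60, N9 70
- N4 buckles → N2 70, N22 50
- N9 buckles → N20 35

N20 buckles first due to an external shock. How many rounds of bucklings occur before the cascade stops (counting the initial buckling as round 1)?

5

Round 1 — N20 buckles (initial).
  N12: +40 → 40 < 80
  N18: +50 → 50 < 90
  N2: +90 → 90 < 100
  N22: +65 → 65 ≥ 60
  N9: +35 → 35 < 50
Round 2 — N22 buckles.
  N18: +60 → 110 ≥ 90
  N9: +70 → 105 ≥ 50
Round 3 — N18, N9 buckle.
  N2: +30 → 120 ≥ 100
  N4: +10 → 10 < 110
Round 4 — N2 buckles.
  N12: +70 → 110 ≥ 80
  N4: +60 → 70 < 110
Round 5 — N12 buckles.
No further bucklings.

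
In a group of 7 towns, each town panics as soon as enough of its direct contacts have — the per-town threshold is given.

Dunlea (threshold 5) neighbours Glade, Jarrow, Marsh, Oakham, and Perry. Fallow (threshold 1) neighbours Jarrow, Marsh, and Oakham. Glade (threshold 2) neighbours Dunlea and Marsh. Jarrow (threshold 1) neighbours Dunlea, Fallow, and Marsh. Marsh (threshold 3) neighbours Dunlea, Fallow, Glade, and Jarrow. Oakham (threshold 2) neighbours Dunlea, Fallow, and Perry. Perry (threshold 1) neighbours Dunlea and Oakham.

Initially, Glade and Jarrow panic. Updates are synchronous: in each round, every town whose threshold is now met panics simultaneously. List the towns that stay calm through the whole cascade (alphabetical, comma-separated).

Round 1 — Glade, Jarrow panic (initial).
Round 2 — checking thresholds:
  Dunlea: 2 of 5 neighbours < 5, not yet.
  Fallow: 1 of 3 neighbours ≥ 1, panics.
  Marsh: 2 of 4 neighbours < 3, not yet.
Round 3 — checking thresholds:
  Dunlea: 2 of 5 neighbours < 5, not yet.
  Marsh: 3 of 4 neighbours ≥ 3, panics.
  Oakham: 1 of 3 neighbours < 2, not yet.
Round 4 — no new panics; cascade stops.

Dunlea, Oakham, Perry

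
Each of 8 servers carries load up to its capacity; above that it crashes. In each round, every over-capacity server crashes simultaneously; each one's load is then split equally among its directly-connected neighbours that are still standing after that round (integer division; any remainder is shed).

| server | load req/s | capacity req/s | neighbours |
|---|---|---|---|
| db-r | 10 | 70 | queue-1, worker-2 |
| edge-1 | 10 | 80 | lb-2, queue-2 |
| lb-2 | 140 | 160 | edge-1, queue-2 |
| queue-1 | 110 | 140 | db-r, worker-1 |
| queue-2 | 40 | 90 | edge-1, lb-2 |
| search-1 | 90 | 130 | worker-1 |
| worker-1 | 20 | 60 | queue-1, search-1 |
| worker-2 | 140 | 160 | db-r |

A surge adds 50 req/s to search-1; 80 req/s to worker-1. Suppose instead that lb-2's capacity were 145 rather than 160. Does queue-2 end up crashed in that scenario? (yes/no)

With lb-2's capacity at 145:
Round 1 — search-1 at 140 > 130; worker-1 at 100 > 60. search-1, worker-1 crash.
  search-1 sheds 140 req/s: no online neighbours, lost.
  worker-1 sheds 100 req/s to queue-1: 100 each.
    queue-1: 110+100 = 210 > 140
Round 2 — queue-1 crashes.
  queue-1 sheds 210 req/s to db-r: 210 each.
    db-r: 10+210 = 220 > 70
Round 3 — db-r crashes.
  db-r sheds 220 req/s to worker-2: 220 each.
    worker-2: 140+220 = 360 > 160
Round 4 — worker-2 crashes.
  worker-2 sheds 360 req/s: no online neighbours, lost.
No further crashes.

no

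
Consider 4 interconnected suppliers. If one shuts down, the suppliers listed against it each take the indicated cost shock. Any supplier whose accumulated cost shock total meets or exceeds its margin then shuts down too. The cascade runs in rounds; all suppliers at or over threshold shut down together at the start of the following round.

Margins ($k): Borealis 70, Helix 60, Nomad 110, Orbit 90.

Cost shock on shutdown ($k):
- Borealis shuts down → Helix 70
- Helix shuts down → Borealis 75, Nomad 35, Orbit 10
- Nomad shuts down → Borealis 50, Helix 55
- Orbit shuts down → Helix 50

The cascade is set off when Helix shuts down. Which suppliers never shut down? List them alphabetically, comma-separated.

Round 1 — Helix shuts down (initial).
  Borealis: +75 → 75 ≥ 70
  Nomad: +35 → 35 < 110
  Orbit: +10 → 10 < 90
Round 2 — Borealis shuts down.
No further shutdowns.

Nomad, Orbit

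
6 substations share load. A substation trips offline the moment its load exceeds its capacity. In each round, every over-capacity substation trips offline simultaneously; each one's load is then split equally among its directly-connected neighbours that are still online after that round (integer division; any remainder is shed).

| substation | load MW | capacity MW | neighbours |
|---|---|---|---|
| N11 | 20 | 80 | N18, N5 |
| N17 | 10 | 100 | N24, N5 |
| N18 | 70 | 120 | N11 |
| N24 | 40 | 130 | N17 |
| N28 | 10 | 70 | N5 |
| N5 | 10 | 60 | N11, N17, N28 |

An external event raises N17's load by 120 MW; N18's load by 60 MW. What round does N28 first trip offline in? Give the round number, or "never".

3

Round 1 — N17 at 130 > 100; N18 at 130 > 120. N17, N18 trip offline.
  N17 sheds 130 MW to N24, N5: 65 each.
    N24: 40+65 = 105 ≤ 130
    N5: 10+65 = 75 > 60
  N18 sheds 130 MW to N11: 130 each.
    N11: 20+130 = 150 > 80
Round 2 — N11, N5 trip offline.
  N11 sheds 150 MW: no online neighbours, lost.
  N5 sheds 75 MW to N28: 75 each.
    N28: 10+75 = 85 > 70
Round 3 — N28 trips offline.
  N28 sheds 85 MW: no online neighbours, lost.
No further trips.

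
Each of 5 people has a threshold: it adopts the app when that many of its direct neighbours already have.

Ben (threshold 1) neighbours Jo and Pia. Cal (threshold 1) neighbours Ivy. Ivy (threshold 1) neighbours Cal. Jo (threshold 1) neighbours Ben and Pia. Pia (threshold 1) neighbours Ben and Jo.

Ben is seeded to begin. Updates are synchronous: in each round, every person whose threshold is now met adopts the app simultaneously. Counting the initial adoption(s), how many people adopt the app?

3

Round 1 — Ben adopts the app (initial).
Round 2 — checking thresholds:
  Jo: 1 of 2 neighbours ≥ 1, adopts the app.
  Pia: 1 of 2 neighbours ≥ 1, adopts the app.
Round 3 — no new adoptions; cascade stops.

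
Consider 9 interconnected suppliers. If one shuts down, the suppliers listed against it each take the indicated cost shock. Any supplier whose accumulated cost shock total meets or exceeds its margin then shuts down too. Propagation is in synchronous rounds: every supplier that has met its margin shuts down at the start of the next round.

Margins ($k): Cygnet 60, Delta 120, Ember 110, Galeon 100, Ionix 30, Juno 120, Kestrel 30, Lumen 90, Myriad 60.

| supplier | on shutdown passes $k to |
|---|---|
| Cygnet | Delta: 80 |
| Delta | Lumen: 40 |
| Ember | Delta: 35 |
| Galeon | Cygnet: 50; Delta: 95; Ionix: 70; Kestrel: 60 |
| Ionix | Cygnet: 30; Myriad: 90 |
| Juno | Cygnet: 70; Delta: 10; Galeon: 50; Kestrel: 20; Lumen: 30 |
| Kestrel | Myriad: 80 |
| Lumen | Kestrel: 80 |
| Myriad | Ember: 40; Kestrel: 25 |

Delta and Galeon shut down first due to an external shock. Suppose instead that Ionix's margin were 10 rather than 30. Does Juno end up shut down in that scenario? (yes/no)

With Ionix's margin at 10:
Round 1 — Delta, Galeon shut down (initial).
  Cygnet: +50 → 50 < 60
  Ionix: +70 → 70 ≥ 10
  Kestrel: +60 → 60 ≥ 30
  Lumen: +40 → 40 < 90
Round 2 — Ionix, Kestrel shut down.
  Cygnet: +30 → 80 ≥ 60
  Myriad: +90+80 → 170 ≥ 60
Round 3 — Cygnet, Myriad shut down.
  Ember: +40 → 40 < 110
No further shutdowns.

no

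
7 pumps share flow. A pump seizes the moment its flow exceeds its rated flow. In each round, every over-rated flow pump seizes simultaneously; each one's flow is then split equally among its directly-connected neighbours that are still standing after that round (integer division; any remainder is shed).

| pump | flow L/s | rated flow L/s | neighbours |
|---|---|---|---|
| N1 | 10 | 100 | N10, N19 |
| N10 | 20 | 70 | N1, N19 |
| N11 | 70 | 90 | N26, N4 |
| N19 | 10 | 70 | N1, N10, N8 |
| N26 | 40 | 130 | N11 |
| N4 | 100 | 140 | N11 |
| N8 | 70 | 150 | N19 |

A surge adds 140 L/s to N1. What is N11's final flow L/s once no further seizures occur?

70

Round 1 — N1 at 150 > 100. N1 seizes.
  N1 sheds 150 L/s to N10, N19: 75 each.
    N10: 20+75 = 95 > 70
    N19: 10+75 = 85 > 70
Round 2 — N10, N19 seize.
  N10 sheds 95 L/s: no online neighbours, lost.
  N19 sheds 85 L/s to N8: 85 each.
    N8: 70+85 = 155 > 150
Round 3 — N8 seizes.
  N8 sheds 155 L/s: no online neighbours, lost.
No further seizures.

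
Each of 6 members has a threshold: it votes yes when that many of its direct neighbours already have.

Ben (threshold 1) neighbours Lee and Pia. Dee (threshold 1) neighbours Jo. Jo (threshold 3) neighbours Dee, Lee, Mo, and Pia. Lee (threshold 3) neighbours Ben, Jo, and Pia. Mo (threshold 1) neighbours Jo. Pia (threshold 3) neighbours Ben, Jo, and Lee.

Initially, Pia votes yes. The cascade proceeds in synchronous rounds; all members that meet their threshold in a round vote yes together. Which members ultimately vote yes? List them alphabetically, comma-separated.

Round 1 — Pia votes yes (initial).
Round 2 — checking thresholds:
  Ben: 1 of 2 neighbours ≥ 1, votes yes.
  Jo: 1 of 4 neighbours < 3, holds.
  Lee: 1 of 3 neighbours < 3, holds.
Round 3 — no new yes votes; cascade stops.

Ben, Pia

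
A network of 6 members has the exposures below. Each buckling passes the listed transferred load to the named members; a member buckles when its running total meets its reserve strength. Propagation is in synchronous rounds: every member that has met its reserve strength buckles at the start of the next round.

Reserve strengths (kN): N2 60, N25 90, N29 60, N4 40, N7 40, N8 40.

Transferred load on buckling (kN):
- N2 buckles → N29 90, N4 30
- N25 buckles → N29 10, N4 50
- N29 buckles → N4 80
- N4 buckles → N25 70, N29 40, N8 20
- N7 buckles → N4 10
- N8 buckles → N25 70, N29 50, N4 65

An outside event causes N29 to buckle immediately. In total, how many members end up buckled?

2

Round 1 — N29 buckles (initial).
  N4: +80 → 80 ≥ 40
Round 2 — N4 buckles.
  N25: +70 → 70 < 90
  N8: +20 → 20 < 40
No further bucklings.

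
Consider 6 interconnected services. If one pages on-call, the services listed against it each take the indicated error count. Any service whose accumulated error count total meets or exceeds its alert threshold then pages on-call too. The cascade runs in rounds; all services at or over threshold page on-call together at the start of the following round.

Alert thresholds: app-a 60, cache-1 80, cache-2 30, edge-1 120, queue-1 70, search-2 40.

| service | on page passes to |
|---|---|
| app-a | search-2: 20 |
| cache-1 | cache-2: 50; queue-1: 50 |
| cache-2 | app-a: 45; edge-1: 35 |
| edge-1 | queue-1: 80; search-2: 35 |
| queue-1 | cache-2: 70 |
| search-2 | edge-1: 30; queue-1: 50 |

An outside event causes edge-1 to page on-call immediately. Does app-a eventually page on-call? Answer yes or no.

no

Round 1 — edge-1 pages on-call (initial).
  queue-1: +80 → 80 ≥ 70
  search-2: +35 → 35 < 40
Round 2 — queue-1 pages on-call.
  cache-2: +70 → 70 ≥ 30
Round 3 — cache-2 pages on-call.
  app-a: +45 → 45 < 60
No further pages.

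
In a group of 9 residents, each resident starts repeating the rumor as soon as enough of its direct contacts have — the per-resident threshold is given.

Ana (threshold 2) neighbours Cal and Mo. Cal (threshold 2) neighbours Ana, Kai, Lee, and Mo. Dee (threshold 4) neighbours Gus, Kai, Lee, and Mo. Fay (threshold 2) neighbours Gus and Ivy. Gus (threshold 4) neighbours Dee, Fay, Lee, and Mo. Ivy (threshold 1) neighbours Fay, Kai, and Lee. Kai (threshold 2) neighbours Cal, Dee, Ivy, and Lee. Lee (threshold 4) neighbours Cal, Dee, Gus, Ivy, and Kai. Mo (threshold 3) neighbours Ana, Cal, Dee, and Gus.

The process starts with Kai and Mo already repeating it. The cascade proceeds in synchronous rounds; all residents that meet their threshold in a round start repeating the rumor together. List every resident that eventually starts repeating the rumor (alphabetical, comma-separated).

Round 1 — Kai, Mo start repeating the rumor (initial).
Round 2 — checking thresholds:
  Ana: 1 of 2 neighbours < 2, holds.
  Cal: 2 of 4 neighbours ≥ 2, starts repeating the rumor.
  Dee: 2 of 4 neighbours < 4, holds.
  Gus: 1 of 4 neighbours < 4, holds.
  Ivy: 1 of 3 neighbours ≥ 1, starts repeating the rumor.
  Lee: 1 of 5 neighbours < 4, holds.
Round 3 — checking thresholds:
  Ana: 2 of 2 neighbours ≥ 2, starts repeating the rumor.
  Dee: 2 of 4 neighbours < 4, holds.
  Fay: 1 of 2 neighbours < 2, holds.
  Gus: 1 of 4 neighbours < 4, holds.
  Lee: 3 of 5 neighbours < 4, holds.
Round 4 — no new spreads; cascade stops.

Ana, Cal, Ivy, Kai, Mo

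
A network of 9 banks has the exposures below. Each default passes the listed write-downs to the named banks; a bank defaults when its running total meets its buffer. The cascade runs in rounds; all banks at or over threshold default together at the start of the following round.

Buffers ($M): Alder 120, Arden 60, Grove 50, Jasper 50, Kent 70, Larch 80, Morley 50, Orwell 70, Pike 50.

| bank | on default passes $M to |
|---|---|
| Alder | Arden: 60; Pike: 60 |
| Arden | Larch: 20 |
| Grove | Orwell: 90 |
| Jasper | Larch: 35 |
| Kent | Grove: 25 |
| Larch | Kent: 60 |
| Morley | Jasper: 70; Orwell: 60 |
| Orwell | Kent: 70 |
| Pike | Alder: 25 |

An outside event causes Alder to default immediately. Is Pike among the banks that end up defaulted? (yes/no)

yes

Round 1 — Alder defaults (initial).
  Arden: +60 → 60 ≥ 60
  Pike: +60 → 60 ≥ 50
Round 2 — Arden, Pike default.
  Larch: +20 → 20 < 80
No further defaults.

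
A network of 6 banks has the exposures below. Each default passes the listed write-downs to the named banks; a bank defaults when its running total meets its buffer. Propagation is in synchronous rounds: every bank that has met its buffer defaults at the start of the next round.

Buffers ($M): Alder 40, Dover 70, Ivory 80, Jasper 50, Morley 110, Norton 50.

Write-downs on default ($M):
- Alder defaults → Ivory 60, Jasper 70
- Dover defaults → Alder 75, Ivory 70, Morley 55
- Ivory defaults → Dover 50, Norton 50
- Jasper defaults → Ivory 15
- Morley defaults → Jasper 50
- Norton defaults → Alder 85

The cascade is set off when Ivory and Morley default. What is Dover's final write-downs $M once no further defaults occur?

Round 1 — Ivory, Morley default (initial).
  Dover: +50 → 50 < 70
  Jasper: +50 → 50 ≥ 50
  Norton: +50 → 50 ≥ 50
Round 2 — Jasper, Norton default.
  Alder: +85 → 85 ≥ 40
Round 3 — Alder defaults.
No further defaults.

50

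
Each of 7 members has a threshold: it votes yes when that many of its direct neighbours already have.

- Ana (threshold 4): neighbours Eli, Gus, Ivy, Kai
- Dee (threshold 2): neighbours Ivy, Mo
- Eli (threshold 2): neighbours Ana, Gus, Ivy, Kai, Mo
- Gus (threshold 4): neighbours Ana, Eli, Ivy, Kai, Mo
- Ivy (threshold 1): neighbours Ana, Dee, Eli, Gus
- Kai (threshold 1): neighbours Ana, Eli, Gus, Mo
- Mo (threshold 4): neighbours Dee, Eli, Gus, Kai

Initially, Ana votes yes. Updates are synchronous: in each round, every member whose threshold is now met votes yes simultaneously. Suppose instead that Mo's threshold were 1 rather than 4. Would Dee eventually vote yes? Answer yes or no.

yes

With Mo's threshold at 1:
Round 1 — Ana votes yes (initial).
Round 2 — checking thresholds:
  Eli: 1 of 5 neighbours < 2, below threshold.
  Gus: 1 of 5 neighbours < 4, below threshold.
  Ivy: 1 of 4 neighbours ≥ 1, votes yes.
  Kai: 1 of 4 neighbours ≥ 1, votes yes.
Round 3 — checking thresholds:
  Dee: 1 of 2 neighbours < 2, below threshold.
  Eli: 3 of 5 neighbours ≥ 2, votes yes.
  Gus: 3 of 5 neighbours < 4, below threshold.
  Mo: 1 of 4 neighbours ≥ 1, votes yes.
Round 4 — checking thresholds:
  Dee: 2 of 2 neighbours ≥ 2, votes yes.
  Gus: 5 of 5 neighbours ≥ 4, votes yes.
Round 5 — no new yes votes; cascade stops.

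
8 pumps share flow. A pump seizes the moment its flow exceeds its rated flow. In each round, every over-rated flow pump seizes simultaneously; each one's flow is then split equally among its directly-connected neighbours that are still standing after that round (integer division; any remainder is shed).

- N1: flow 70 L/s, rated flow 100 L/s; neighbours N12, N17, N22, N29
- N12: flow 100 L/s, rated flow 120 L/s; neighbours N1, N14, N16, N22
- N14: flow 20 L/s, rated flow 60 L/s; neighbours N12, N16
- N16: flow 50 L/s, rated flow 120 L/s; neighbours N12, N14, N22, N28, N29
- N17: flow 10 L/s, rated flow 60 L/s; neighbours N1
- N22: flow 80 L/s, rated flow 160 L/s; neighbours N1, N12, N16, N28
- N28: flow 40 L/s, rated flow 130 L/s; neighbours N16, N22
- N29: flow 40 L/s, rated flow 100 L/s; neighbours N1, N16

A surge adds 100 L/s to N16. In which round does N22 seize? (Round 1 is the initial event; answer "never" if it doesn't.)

4

Round 1 — N16 at 150 > 120. N16 seizes.
  N16 sheds 150 L/s to N12, N14, N22, N28, N29: 30 each.
    N12: 100+30 = 130 > 120
    N14: 20+30 = 50 ≤ 60
    N22: 80+30 = 110 ≤ 160
    N28: 40+30 = 70 ≤ 130
    N29: 40+30 = 70 ≤ 100
Round 2 — N12 seizes.
  N12 sheds 130 L/s to N1, N14, N22: 43 each (1 lost).
    N1: 70+43 = 113 > 100
    N14: 50+43 = 93 > 60
    N22: 110+43 = 153 ≤ 160
Round 3 — N1, N14 seize.
  N1 sheds 113 L/s to N17, N22, N29: 37 each (2 lost).
    N17: 10+37 = 47 ≤ 60
    N22: 153+37 = 190 > 160
    N29: 70+37 = 107 > 100
  N14 sheds 93 L/s: no online neighbours, lost.
Round 4 — N22, N29 seize.
  N22 sheds 190 L/s to N28: 190 each.
    N28: 70+190 = 260 > 130
  N29 sheds 107 L/s: no online neighbours, lost.
Round 5 — N28 seizes.
  N28 sheds 260 L/s: no online neighbours, lost.
No further seizures.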